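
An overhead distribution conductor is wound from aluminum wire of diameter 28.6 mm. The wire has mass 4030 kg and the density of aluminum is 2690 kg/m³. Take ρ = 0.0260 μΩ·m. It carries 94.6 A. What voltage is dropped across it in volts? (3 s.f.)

8.93 V

ρ = 0.0260 μΩ·m = 2.60×10^-8 Ω·m
A = π(d/2)² = π(1.4300e-02 m)² = 6.4242e-04 m²
L = m/(density·A) = 4030/(2690×6.4242e-04) = 2332 m
R = ρL/A = (2.60×10^-8)(2332)/(6.4242e-04) = 0.09438 Ω
V = IR = 94.6 × 0.09438 = 8.93 V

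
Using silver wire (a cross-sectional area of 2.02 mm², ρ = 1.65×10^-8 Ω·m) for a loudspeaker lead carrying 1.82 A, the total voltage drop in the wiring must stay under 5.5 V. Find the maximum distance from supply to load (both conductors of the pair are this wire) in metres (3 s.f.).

185 m

A = 2.02 mm² = 2.020e-06 m²
L_max = V_max·A/(2·ρI) = (5.5)(2.020e-06)/(2×1.65×10^-8×1.82) = 185 m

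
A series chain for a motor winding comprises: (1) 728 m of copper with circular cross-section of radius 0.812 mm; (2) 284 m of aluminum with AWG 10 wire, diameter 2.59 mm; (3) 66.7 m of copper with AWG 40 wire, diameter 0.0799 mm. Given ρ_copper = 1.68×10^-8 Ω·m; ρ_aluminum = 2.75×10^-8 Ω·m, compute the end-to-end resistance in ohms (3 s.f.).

231 Ω

Seg 1: A = πr² = π(8.1200e-04 m)² = 2.071e-06 m²
R_1 = (1.68×10^-8)(728)/(2.071e-06) = 5.904 Ω
Seg 2: A = π(2.59/2 mm)² = π(1.2950e-03 m)² = 5.269e-06 m²
R_2 = (2.75×10^-8)(284)/(5.269e-06) = 1.482 Ω
Seg 3: A = π(0.0799/2 mm)² = π(3.9950e-05 m)² = 5.014e-09 m²
R_3 = (1.68×10^-8)(66.7)/(5.014e-09) = 223.5 Ω
R_total = R_1 + R_2 + R_3 = 231 Ω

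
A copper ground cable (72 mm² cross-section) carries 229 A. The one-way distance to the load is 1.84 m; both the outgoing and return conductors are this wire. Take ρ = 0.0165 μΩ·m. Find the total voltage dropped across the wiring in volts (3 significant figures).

ρ = 0.0165 μΩ·m = 1.65×10^-8 Ω·m
A = 72 mm² = 7.200e-05 m²
Total conductor length (both ways) L = 2 × 1.84 = 3.68 m
R = ρL/A = (1.65×10^-8)(3.68)/(7.200e-05) = 8.433×10^-4 Ω
V = IR = 229 × 8.433×10^-4 = 0.193 V

0.193 V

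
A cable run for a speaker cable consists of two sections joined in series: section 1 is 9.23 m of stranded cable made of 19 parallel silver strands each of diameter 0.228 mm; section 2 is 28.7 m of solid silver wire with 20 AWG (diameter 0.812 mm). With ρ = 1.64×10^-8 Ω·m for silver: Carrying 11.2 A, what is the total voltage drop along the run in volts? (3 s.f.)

12.4 V

Section 1: A_strand = π(1.1400e-04)² = 4.083e-08 m²; R₁ = ρL/(N·A_s) = (1.64×10^-8)(9.23)/(19×4.083e-08) = 0.1951 Ω
Section 2: A = π(0.812/2 mm)² = π(4.0600e-04 m)² = 5.178e-07 m²
R₂ = (1.64×10^-8)(28.7)/(5.178e-07) = 0.9089 Ω
R = R₁ + R₂ = 1.104 Ω
V = IR = 11.2 × 1.104 = 12.4 V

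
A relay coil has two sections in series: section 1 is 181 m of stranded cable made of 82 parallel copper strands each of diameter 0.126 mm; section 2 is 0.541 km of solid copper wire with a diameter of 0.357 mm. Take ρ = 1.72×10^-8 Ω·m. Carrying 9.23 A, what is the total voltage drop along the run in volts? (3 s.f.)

886 V

Section 1: A_strand = π(6.3000e-05)² = 1.247e-08 m²; R₁ = ρL/(N·A_s) = (1.72×10^-8)(181)/(82×1.247e-08) = 3.045 Ω
Section 2: A = π(d/2)² = π(1.7850e-04 m)² = 1.001e-07 m²
R₂ = (1.72×10^-8)(541)/(1.001e-07) = 92.96 Ω
R = R₁ + R₂ = 96.01 Ω
V = IR = 9.23 × 96.01 = 886 V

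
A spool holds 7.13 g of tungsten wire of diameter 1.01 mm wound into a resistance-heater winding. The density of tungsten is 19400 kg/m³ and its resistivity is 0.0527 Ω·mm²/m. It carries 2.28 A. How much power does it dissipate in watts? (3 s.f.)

0.157 W

ρ = 0.0527 Ω·mm²/m = 5.27×10^-8 Ω·m
A = π(d/2)² = π(5.0500e-04 m)² = 8.0118e-07 m²
L = m/(density·A) = 0.00713/(19400×8.0118e-07) = 0.4587 m
R = ρL/A = (5.27×10^-8)(0.4587)/(8.0118e-07) = 0.03017 Ω
P = I²R = (2.28)² × 0.03017 = 0.157 W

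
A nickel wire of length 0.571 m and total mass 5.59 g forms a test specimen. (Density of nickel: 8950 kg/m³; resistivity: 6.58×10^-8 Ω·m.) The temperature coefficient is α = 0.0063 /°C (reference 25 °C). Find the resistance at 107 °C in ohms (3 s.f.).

0.0521 Ω

A = m/(density·L) = 0.00559/(8950×0.571) = 1.0938e-06 m²
R = ρL/A = (6.58×10^-8)(0.571)/(1.0938e-06) = 0.03435 Ω
R(107 °C) = 0.03435 × (1 + 0.0063×82) = 0.0521 Ω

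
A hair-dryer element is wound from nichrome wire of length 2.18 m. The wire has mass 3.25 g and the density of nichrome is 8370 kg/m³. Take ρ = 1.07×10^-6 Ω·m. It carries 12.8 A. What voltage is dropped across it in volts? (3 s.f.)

168 V

A = m/(density·L) = 0.00325/(8370×2.18) = 1.7812e-07 m²
R = ρL/A = (1.07×10^-6)(2.18)/(1.7812e-07) = 13.1 Ω
V = IR = 12.8 × 13.1 = 168 V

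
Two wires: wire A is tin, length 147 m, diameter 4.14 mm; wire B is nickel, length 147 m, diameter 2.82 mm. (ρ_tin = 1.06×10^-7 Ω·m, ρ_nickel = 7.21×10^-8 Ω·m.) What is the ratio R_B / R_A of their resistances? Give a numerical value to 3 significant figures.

R ∝ ρL/d², so R_B/R_A = (ρ_B/ρ_A) × (d_A/d_B)²
= (7.21×10^-8/1.06×10^-7) × (4.14/2.82)² = 1.47

1.47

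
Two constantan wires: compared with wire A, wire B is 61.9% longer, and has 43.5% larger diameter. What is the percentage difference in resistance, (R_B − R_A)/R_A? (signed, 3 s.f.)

-21.4%

R ∝ L/d², so R_B/R_A = (1 + 61.9/100) × (1 + 43.5/100)⁻²
= 1.619 × 0.4856 = 0.7862
(R_B − R_A)/R_A = 0.7862 − 1 = -21.4%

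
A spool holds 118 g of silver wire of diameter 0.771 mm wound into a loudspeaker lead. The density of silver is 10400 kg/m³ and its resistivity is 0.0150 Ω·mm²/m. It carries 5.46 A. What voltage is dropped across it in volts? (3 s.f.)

ρ = 0.0150 Ω·mm²/m = 1.50×10^-8 Ω·m
A = π(d/2)² = π(3.8550e-04 m)² = 4.6687e-07 m²
L = m/(density·A) = 0.118/(10400×4.6687e-07) = 24.3 m
R = ρL/A = (1.50×10^-8)(24.3)/(4.6687e-07) = 0.7808 Ω
V = IR = 5.46 × 0.7808 = 4.26 V

4.26 V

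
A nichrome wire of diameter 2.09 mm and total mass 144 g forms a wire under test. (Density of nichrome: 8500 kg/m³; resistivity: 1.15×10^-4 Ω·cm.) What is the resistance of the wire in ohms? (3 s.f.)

ρ = 1.15×10^-4 Ω·cm = 1.15×10^-6 Ω·m
A = π(d/2)² = π(1.0450e-03 m)² = 3.4307e-06 m²
L = m/(density·A) = 0.144/(8500×3.4307e-06) = 4.938 m
R = ρL/A = (1.15×10^-6)(4.938)/(3.4307e-06) = 1.66 Ω

1.66 Ω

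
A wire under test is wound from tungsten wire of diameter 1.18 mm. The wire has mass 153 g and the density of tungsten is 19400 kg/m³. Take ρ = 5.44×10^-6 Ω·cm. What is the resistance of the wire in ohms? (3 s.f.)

ρ = 5.44×10^-6 Ω·cm = 5.44×10^-8 Ω·m
A = π(d/2)² = π(5.9000e-04 m)² = 1.0936e-06 m²
L = m/(density·A) = 0.153/(19400×1.0936e-06) = 7.212 m
R = ρL/A = (5.44×10^-8)(7.212)/(1.0936e-06) = 0.359 Ω

0.359 Ω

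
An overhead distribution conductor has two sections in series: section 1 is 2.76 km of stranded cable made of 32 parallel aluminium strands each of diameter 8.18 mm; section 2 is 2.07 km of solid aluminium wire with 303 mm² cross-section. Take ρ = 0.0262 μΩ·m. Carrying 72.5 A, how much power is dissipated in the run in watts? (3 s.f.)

1170 W

ρ = 0.0262 μΩ·m = 2.62×10^-8 Ω·m
Section 1: A_strand = π(4.0900e-03)² = 5.255e-05 m²; R₁ = ρL/(N·A_s) = (2.62×10^-8)(2760)/(32×5.255e-05) = 0.043 Ω
Section 2: A = 303 mm² = 3.030e-04 m²
R₂ = (2.62×10^-8)(2070)/(3.030e-04) = 0.179 Ω
R = R₁ + R₂ = 0.222 Ω
P = I²R = (72.5)² × 0.222 = 1170 W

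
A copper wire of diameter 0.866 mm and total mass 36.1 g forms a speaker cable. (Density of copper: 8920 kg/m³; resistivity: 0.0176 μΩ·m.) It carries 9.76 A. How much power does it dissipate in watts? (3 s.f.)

19.6 W

ρ = 0.0176 μΩ·m = 1.76×10^-8 Ω·m
A = π(d/2)² = π(4.3300e-04 m)² = 5.8901e-07 m²
L = m/(density·A) = 0.0361/(8920×5.8901e-07) = 6.871 m
R = ρL/A = (1.76×10^-8)(6.871)/(5.8901e-07) = 0.2053 Ω
P = I²R = (9.76)² × 0.2053 = 19.6 W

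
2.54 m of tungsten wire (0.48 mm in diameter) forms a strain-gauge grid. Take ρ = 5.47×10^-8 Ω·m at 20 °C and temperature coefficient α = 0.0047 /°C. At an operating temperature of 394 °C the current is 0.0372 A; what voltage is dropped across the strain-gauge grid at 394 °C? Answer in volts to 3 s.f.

A = π(d/2)² = π(2.4000e-04 m)² = 1.810e-07 m²
R₍20₎ = ρL/A = (5.47×10^-8)(2.54)/(1.810e-07) = 0.7678 Ω
R₍394₎ = R₍20₎(1 + αΔT) = 0.7678 × (1 + 0.0047×374) = 2.117 Ω
V = IR = 0.0372 × 2.117 = 0.0788 V

0.0788 V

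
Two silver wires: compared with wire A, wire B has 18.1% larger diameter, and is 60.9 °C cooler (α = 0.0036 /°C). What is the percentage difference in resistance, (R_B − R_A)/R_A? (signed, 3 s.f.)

R ∝ ρL/d² with ρ ∝ (1+αΔT), so R_B/R_A = (1 + 18.1/100)⁻² × (1 − 0.0036×60.9)
= 0.717 × 0.7808 = 0.5598
(R_B − R_A)/R_A = 0.5598 − 1 = -44.0%

-44.0%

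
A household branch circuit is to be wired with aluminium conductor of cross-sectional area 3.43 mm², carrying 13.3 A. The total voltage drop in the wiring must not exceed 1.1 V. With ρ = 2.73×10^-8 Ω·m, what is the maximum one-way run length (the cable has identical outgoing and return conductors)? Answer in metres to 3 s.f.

5.20 m

A = 3.43 mm² = 3.430e-06 m²
L_max = V_max·A/(2·ρI) = (1.1)(3.430e-06)/(2×2.73×10^-8×13.3) = 5.20 m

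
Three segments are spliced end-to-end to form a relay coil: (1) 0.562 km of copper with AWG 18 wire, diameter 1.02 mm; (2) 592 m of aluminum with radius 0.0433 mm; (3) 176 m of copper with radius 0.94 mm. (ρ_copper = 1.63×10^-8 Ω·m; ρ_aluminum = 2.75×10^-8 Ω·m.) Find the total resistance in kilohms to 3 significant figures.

Seg 1: A = π(1.02/2 mm)² = π(5.1000e-04 m)² = 8.171e-07 m²
R_1 = (1.63×10^-8)(562)/(8.171e-07) = 11.21 Ω
Seg 2: A = πr² = π(4.3300e-05 m)² = 5.890e-09 m²
R_2 = (2.75×10^-8)(592)/(5.890e-09) = 2764 Ω
Seg 3: A = πr² = π(9.4000e-04 m)² = 2.776e-06 m²
R_3 = (1.63×10^-8)(176)/(2.776e-06) = 1.033 Ω
R_total = R_1 + R_2 + R_3 = 2.78 kΩ

2.78 kΩ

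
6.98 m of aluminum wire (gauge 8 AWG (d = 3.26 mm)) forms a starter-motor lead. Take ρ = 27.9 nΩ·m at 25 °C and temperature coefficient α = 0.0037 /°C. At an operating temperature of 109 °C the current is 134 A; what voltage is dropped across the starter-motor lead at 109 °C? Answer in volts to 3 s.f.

ρ = 27.9 nΩ·m = 2.79×10^-8 Ω·m
A = π(3.26/2 mm)² = π(1.6300e-03 m)² = 8.347e-06 m²
R₍25₎ = ρL/A = (2.79×10^-8)(6.98)/(8.347e-06) = 0.02333 Ω
R₍109₎ = R₍25₎(1 + αΔT) = 0.02333 × (1 + 0.0037×84) = 0.03058 Ω
V = IR = 134 × 0.03058 = 4.10 V

4.10 V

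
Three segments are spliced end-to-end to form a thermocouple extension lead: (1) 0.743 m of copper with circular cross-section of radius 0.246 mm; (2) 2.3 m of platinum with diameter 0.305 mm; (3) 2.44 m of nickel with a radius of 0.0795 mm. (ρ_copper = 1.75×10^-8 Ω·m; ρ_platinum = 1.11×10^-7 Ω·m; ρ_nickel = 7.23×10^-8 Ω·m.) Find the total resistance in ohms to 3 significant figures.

Seg 1: A = πr² = π(2.4600e-04 m)² = 1.901e-07 m²
R_1 = (1.75×10^-8)(0.743)/(1.901e-07) = 0.06839 Ω
Seg 2: A = π(d/2)² = π(1.5250e-04 m)² = 7.306e-08 m²
R_2 = (1.11×10^-7)(2.3)/(7.306e-08) = 3.494 Ω
Seg 3: A = πr² = π(7.9500e-05 m)² = 1.986e-08 m²
R_3 = (7.23×10^-8)(2.44)/(1.986e-08) = 8.885 Ω
R_total = R_1 + R_2 + R_3 = 12.4 Ω

12.4 Ω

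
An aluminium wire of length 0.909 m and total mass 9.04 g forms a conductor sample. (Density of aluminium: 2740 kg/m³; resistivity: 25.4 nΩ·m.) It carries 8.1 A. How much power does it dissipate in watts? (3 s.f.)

ρ = 25.4 nΩ·m = 2.54×10^-8 Ω·m
A = m/(density·L) = 0.00904/(2740×0.909) = 3.6296e-06 m²
R = ρL/A = (2.54×10^-8)(0.909)/(3.6296e-06) = 0.006361 Ω
P = I²R = (8.1)² × 0.006361 = 0.417 W

0.417 W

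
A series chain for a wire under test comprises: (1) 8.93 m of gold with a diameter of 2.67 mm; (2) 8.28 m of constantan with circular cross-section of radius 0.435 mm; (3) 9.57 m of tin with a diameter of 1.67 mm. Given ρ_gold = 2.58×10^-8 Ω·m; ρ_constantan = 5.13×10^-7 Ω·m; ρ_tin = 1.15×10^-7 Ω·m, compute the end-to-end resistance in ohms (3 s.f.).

Seg 1: A = π(d/2)² = π(1.3350e-03 m)² = 5.599e-06 m²
R_1 = (2.58×10^-8)(8.93)/(5.599e-06) = 0.04115 Ω
Seg 2: A = πr² = π(4.3500e-04 m)² = 5.945e-07 m²
R_2 = (5.13×10^-7)(8.28)/(5.945e-07) = 7.145 Ω
Seg 3: A = π(d/2)² = π(8.3500e-04 m)² = 2.190e-06 m²
R_3 = (1.15×10^-7)(9.57)/(2.190e-06) = 0.5024 Ω
R_total = R_1 + R_2 + R_3 = 7.69 Ω

7.69 Ω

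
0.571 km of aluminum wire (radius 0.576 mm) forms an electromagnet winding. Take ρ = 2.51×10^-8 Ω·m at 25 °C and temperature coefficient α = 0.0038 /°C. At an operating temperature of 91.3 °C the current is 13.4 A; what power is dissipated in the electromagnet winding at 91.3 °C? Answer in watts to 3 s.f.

A = πr² = π(5.7600e-04 m)² = 1.042e-06 m²
R₍25₎ = ρL/A = (2.51×10^-8)(571)/(1.042e-06) = 13.75 Ω
R₍91.3₎ = R₍25₎(1 + αΔT) = 13.75 × (1 + 0.0038×66.3) = 17.21 Ω
P = I²R = (13.4)² × 17.21 = 3090 W

3090 W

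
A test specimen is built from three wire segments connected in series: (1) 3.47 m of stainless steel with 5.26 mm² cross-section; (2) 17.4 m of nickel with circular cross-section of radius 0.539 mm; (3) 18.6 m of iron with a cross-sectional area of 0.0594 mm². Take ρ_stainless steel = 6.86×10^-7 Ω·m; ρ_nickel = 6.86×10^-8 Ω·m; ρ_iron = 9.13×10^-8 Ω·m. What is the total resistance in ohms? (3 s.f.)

30.3 Ω

Seg 1: A = 5.26 mm² = 5.260e-06 m²
R_1 = (6.86×10^-7)(3.47)/(5.260e-06) = 0.4526 Ω
Seg 2: A = πr² = π(5.3900e-04 m)² = 9.127e-07 m²
R_2 = (6.86×10^-8)(17.4)/(9.127e-07) = 1.308 Ω
Seg 3: A = 0.0594 mm² = 5.940e-08 m²
R_3 = (9.13×10^-8)(18.6)/(5.940e-08) = 28.59 Ω
R_total = R_1 + R_2 + R_3 = 30.3 Ω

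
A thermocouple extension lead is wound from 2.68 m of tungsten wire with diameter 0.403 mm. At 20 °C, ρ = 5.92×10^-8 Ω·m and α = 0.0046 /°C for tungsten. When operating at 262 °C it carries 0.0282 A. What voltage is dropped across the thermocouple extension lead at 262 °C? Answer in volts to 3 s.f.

A = π(d/2)² = π(2.0150e-04 m)² = 1.276e-07 m²
R₍20₎ = ρL/A = (5.92×10^-8)(2.68)/(1.276e-07) = 1.244 Ω
R₍262₎ = R₍20₎(1 + αΔT) = 1.244 × (1 + 0.0046×242) = 2.628 Ω
V = IR = 0.0282 × 2.628 = 0.0741 V

0.0741 V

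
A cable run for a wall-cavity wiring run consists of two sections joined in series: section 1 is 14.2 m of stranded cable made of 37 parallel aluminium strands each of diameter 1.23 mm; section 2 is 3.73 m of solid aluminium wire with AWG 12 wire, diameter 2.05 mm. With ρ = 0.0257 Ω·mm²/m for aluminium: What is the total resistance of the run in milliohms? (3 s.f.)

37.3 mΩ

ρ = 0.0257 Ω·mm²/m = 2.57×10^-8 Ω·m
Section 1: A_strand = π(6.1500e-04)² = 1.188e-06 m²; R₁ = ρL/(N·A_s) = (2.57×10^-8)(14.2)/(37×1.188e-06) = 0.008301 Ω
Section 2: A = π(2.05/2 mm)² = π(1.0250e-03 m)² = 3.301e-06 m²
R₂ = (2.57×10^-8)(3.73)/(3.301e-06) = 0.02904 Ω
R = R₁ + R₂ = 37.3 mΩ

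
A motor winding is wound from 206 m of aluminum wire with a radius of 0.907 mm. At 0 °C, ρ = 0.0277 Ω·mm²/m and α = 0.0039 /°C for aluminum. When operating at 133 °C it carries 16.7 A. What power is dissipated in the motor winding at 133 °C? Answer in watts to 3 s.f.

935 W

ρ = 0.0277 Ω·mm²/m = 2.77×10^-8 Ω·m
A = πr² = π(9.0700e-04 m)² = 2.584e-06 m²
R₍0₎ = ρL/A = (2.77×10^-8)(206)/(2.584e-06) = 2.208 Ω
R₍133₎ = R₍0₎(1 + αΔT) = 2.208 × (1 + 0.0039×133) = 3.353 Ω
P = I²R = (16.7)² × 3.353 = 935 W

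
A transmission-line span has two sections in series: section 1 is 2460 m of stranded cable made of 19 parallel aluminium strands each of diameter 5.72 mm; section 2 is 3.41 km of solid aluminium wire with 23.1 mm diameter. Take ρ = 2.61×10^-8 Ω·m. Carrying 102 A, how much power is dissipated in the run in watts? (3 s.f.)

Section 1: A_strand = π(2.8600e-03)² = 2.570e-05 m²; R₁ = ρL/(N·A_s) = (2.61×10^-8)(2460)/(19×2.570e-05) = 0.1315 Ω
Section 2: A = π(d/2)² = π(1.1550e-02 m)² = 4.191e-04 m²
R₂ = (2.61×10^-8)(3410)/(4.191e-04) = 0.2124 Ω
R = R₁ + R₂ = 0.3439 Ω
P = I²R = (102)² × 0.3439 = 3580 W

3580 W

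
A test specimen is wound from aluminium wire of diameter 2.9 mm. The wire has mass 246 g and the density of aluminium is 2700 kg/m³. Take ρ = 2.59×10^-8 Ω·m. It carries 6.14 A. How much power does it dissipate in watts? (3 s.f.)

2.04 W

A = π(d/2)² = π(1.4500e-03 m)² = 6.6052e-06 m²
L = m/(density·A) = 0.246/(2700×6.6052e-06) = 13.79 m
R = ρL/A = (2.59×10^-8)(13.79)/(6.6052e-06) = 0.05409 Ω
P = I²R = (6.14)² × 0.05409 = 2.04 W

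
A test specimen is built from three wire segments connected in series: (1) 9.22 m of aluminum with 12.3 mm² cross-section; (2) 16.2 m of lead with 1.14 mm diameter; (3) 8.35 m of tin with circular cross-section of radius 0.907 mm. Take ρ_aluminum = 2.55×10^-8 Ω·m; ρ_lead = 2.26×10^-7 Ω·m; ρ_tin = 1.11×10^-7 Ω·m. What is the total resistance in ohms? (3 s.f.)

3.96 Ω

Seg 1: A = 12.3 mm² = 1.230e-05 m²
R_1 = (2.55×10^-8)(9.22)/(1.230e-05) = 0.01911 Ω
Seg 2: A = π(d/2)² = π(5.7000e-04 m)² = 1.021e-06 m²
R_2 = (2.26×10^-7)(16.2)/(1.021e-06) = 3.587 Ω
Seg 3: A = πr² = π(9.0700e-04 m)² = 2.584e-06 m²
R_3 = (1.11×10^-7)(8.35)/(2.584e-06) = 0.3586 Ω
R_total = R_1 + R_2 + R_3 = 3.96 Ω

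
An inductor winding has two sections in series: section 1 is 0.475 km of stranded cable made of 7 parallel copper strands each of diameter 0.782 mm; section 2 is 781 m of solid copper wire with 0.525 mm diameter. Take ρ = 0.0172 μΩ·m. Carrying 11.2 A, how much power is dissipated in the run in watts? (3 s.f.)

8090 W

ρ = 0.0172 μΩ·m = 1.72×10^-8 Ω·m
Section 1: A_strand = π(3.9100e-04)² = 4.803e-07 m²; R₁ = ρL/(N·A_s) = (1.72×10^-8)(475)/(7×4.803e-07) = 2.43 Ω
Section 2: A = π(d/2)² = π(2.6250e-04 m)² = 2.165e-07 m²
R₂ = (1.72×10^-8)(781)/(2.165e-07) = 62.05 Ω
R = R₁ + R₂ = 64.48 Ω
P = I²R = (11.2)² × 64.48 = 8090 W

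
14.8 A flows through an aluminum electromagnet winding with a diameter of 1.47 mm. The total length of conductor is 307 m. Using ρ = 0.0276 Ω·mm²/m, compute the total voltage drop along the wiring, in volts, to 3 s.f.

73.9 V

ρ = 0.0276 Ω·mm²/m = 2.76×10^-8 Ω·m
A = π(d/2)² = π(7.3500e-04 m)² = 1.697e-06 m²
R = ρL/A = (2.76×10^-8)(307)/(1.697e-06) = 4.993 Ω
V = IR = 14.8 × 4.993 = 73.9 V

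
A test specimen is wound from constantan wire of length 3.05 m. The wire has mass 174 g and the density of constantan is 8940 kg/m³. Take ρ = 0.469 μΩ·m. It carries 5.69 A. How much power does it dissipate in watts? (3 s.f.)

7.26 W

ρ = 0.469 μΩ·m = 4.69×10^-7 Ω·m
A = m/(density·L) = 0.174/(8940×3.05) = 6.3813e-06 m²
R = ρL/A = (4.69×10^-7)(3.05)/(6.3813e-06) = 0.2242 Ω
P = I²R = (5.69)² × 0.2242 = 7.26 W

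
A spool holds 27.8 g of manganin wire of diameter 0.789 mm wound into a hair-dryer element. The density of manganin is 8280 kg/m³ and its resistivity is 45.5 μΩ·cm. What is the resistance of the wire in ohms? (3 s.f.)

ρ = 45.5 μΩ·cm = 4.55×10^-7 Ω·m
A = π(d/2)² = π(3.9450e-04 m)² = 4.8893e-07 m²
L = m/(density·A) = 0.0278/(8280×4.8893e-07) = 6.867 m
R = ρL/A = (4.55×10^-7)(6.867)/(4.8893e-07) = 6.39 Ω

6.39 Ω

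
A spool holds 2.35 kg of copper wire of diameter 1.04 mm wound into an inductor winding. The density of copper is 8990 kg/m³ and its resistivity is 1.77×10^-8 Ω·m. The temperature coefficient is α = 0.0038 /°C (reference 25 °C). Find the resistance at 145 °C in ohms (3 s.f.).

9.34 Ω

A = π(d/2)² = π(5.2000e-04 m)² = 8.4949e-07 m²
L = m/(density·A) = 2.35/(8990×8.4949e-07) = 307.7 m
R = ρL/A = (1.77×10^-8)(307.7)/(8.4949e-07) = 6.412 Ω
R(145 °C) = 6.412 × (1 + 0.0038×120) = 9.34 Ω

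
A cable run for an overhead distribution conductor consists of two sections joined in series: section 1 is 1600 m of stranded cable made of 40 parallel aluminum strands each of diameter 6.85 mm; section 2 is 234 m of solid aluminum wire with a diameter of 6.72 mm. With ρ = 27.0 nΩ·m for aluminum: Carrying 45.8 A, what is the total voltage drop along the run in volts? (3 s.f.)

ρ = 27.0 nΩ·m = 2.70×10^-8 Ω·m
Section 1: A_strand = π(3.4250e-03)² = 3.685e-05 m²; R₁ = ρL/(N·A_s) = (2.70×10^-8)(1600)/(40×3.685e-05) = 0.02931 Ω
Section 2: A = π(d/2)² = π(3.3600e-03 m)² = 3.547e-05 m²
R₂ = (2.70×10^-8)(234)/(3.547e-05) = 0.1781 Ω
R = R₁ + R₂ = 0.2074 Ω
V = IR = 45.8 × 0.2074 = 9.50 V

9.50 V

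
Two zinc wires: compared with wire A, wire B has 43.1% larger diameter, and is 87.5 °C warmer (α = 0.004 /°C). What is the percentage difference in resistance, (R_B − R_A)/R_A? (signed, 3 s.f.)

-34.1%

R ∝ ρL/d² with ρ ∝ (1+αΔT), so R_B/R_A = (1 + 43.1/100)⁻² × (1 + 0.004×87.5)
= 0.4883 × 1.35 = 0.6593
(R_B − R_A)/R_A = 0.6593 − 1 = -34.1%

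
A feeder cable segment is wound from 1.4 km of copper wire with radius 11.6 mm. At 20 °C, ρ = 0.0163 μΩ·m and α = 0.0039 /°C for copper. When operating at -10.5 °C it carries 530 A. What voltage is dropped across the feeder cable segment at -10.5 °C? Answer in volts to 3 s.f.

ρ = 0.0163 μΩ·m = 1.63×10^-8 Ω·m
A = πr² = π(1.1600e-02 m)² = 4.227e-04 m²
R₍20₎ = ρL/A = (1.63×10^-8)(1400)/(4.227e-04) = 0.05398 Ω
R₍-10.5₎ = R₍20₎(1 + αΔT) = 0.05398 × (1 + 0.0039×-30.5) = 0.04756 Ω
V = IR = 530 × 0.04756 = 25.2 V

25.2 V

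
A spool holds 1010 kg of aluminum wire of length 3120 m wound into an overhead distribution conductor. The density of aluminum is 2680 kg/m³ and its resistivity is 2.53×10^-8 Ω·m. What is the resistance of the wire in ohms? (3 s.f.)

0.653 Ω

A = m/(density·L) = 1010/(2680×3120) = 1.2079e-04 m²
R = ρL/A = (2.53×10^-8)(3120)/(1.2079e-04) = 0.653 Ω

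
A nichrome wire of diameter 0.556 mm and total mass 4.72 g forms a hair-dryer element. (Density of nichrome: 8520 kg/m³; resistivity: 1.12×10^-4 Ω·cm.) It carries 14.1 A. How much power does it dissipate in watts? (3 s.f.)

2090 W

ρ = 1.12×10^-4 Ω·cm = 1.12×10^-6 Ω·m
A = π(d/2)² = π(2.7800e-04 m)² = 2.4279e-07 m²
L = m/(density·A) = 0.00472/(8520×2.4279e-07) = 2.282 m
R = ρL/A = (1.12×10^-6)(2.282)/(2.4279e-07) = 10.53 Ω
P = I²R = (14.1)² × 10.53 = 2090 W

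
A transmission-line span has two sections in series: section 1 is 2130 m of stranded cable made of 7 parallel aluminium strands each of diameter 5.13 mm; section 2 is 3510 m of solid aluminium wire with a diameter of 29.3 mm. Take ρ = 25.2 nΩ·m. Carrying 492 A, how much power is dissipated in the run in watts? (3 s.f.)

ρ = 25.2 nΩ·m = 2.52×10^-8 Ω·m
Section 1: A_strand = π(2.5650e-03)² = 2.067e-05 m²; R₁ = ρL/(N·A_s) = (2.52×10^-8)(2130)/(7×2.067e-05) = 0.371 Ω
Section 2: A = π(d/2)² = π(1.4650e-02 m)² = 6.743e-04 m²
R₂ = (2.52×10^-8)(3510)/(6.743e-04) = 0.1312 Ω
R = R₁ + R₂ = 0.5022 Ω
P = I²R = (492)² × 0.5022 = 1.22×10^5 W

1.22×10^5 W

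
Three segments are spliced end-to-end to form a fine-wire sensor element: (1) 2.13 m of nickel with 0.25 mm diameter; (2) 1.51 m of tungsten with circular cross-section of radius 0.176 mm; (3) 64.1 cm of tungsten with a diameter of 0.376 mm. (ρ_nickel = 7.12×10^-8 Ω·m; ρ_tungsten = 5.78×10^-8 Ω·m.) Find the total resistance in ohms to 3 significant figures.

4.32 Ω

Seg 1: A = π(d/2)² = π(1.2500e-04 m)² = 4.909e-08 m²
R_1 = (7.12×10^-8)(2.13)/(4.909e-08) = 3.09 Ω
Seg 2: A = πr² = π(1.7600e-04 m)² = 9.731e-08 m²
R_2 = (5.78×10^-8)(1.51)/(9.731e-08) = 0.8969 Ω
Seg 3: A = π(d/2)² = π(1.8800e-04 m)² = 1.110e-07 m²
R_3 = (5.78×10^-8)(0.641)/(1.110e-07) = 0.3337 Ω
R_total = R_1 + R_2 + R_3 = 4.32 Ω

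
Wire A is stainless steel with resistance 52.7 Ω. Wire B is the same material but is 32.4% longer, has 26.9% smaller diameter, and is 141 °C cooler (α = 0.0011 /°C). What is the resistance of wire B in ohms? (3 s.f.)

110 Ω

R ∝ ρL/d² with ρ ∝ (1+αΔT), so R_B/R_A = (1 + 32.4/100) × (1 − 26.9/100)⁻² × (1 − 0.0011×141)
= 1.324 × 1.871 × 0.8449 = 2.093
R_B = 2.093 × 52.7 = 110 Ω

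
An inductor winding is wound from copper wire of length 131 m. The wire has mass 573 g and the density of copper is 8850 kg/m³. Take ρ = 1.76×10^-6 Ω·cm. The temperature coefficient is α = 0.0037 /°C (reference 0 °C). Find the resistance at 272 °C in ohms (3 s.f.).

9.36 Ω

ρ = 1.76×10^-6 Ω·cm = 1.76×10^-8 Ω·m
A = m/(density·L) = 0.573/(8850×131) = 4.9424e-07 m²
R = ρL/A = (1.76×10^-8)(131)/(4.9424e-07) = 4.665 Ω
R(272 °C) = 4.665 × (1 + 0.0037×272) = 9.36 Ω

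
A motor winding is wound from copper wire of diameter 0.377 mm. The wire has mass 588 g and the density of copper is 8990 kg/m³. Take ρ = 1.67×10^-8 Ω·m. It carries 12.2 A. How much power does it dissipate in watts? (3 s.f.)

A = π(d/2)² = π(1.8850e-04 m)² = 1.1163e-07 m²
L = m/(density·A) = 0.588/(8990×1.1163e-07) = 585.9 m
R = ρL/A = (1.67×10^-8)(585.9)/(1.1163e-07) = 87.66 Ω
P = I²R = (12.2)² × 87.66 = 13000 W

13000 W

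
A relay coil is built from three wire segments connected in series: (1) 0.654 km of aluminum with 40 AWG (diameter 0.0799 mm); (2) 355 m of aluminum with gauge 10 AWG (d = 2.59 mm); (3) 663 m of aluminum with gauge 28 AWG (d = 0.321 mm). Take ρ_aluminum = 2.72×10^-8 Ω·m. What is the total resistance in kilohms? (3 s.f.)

Seg 1: A = π(0.0799/2 mm)² = π(3.9950e-05 m)² = 5.014e-09 m²
R_1 = (2.72×10^-8)(654)/(5.014e-09) = 3548 Ω
Seg 2: A = π(2.59/2 mm)² = π(1.2950e-03 m)² = 5.269e-06 m²
R_2 = (2.72×10^-8)(355)/(5.269e-06) = 1.833 Ω
Seg 3: A = π(0.321/2 mm)² = π(1.6050e-04 m)² = 8.093e-08 m²
R_3 = (2.72×10^-8)(663)/(8.093e-08) = 222.8 Ω
R_total = R_1 + R_2 + R_3 = 3.77 kΩ

3.77 kΩ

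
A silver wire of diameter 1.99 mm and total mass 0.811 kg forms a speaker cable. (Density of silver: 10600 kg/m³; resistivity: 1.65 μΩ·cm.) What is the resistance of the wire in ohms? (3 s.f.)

0.130 Ω

ρ = 1.65 μΩ·cm = 1.65×10^-8 Ω·m
A = π(d/2)² = π(9.9500e-04 m)² = 3.1103e-06 m²
L = m/(density·A) = 0.811/(10600×3.1103e-06) = 24.6 m
R = ρL/A = (1.65×10^-8)(24.6)/(3.1103e-06) = 0.130 Ω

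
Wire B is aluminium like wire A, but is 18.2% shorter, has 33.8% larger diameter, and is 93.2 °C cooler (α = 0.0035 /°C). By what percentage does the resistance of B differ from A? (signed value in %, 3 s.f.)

R ∝ ρL/d² with ρ ∝ (1+αΔT), so R_B/R_A = (1 − 18.2/100) × (1 + 33.8/100)⁻² × (1 − 0.0035×93.2)
= 0.818 × 0.5586 × 0.6738 = 0.3079
(R_B − R_A)/R_A = 0.3079 − 1 = -69.2%

-69.2%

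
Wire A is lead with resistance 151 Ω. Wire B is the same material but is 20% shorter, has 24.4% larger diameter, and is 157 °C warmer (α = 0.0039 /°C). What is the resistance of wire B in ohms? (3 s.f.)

R ∝ ρL/d² with ρ ∝ (1+αΔT), so R_B/R_A = (1 − 20/100) × (1 + 24.4/100)⁻² × (1 + 0.0039×157)
= 0.8 × 0.6462 × 1.612 = 0.8335
R_B = 0.8335 × 151 = 126 Ω

126 Ω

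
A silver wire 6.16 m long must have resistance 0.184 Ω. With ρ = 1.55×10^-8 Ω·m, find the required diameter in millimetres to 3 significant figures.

A = ρL/R = (1.55×10^-8)(6.16)/(0.184) = 5.189e-07 m²
d = 2√(A/π) = 8.128e-04 m = 0.813 mm

0.813 mm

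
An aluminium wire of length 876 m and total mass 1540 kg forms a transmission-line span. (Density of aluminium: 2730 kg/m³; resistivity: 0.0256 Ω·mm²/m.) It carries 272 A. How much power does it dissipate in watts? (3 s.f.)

ρ = 0.0256 Ω·mm²/m = 2.56×10^-8 Ω·m
A = m/(density·L) = 1540/(2730×876) = 6.4395e-04 m²
R = ρL/A = (2.56×10^-8)(876)/(6.4395e-04) = 0.03482 Ω
P = I²R = (272)² × 0.03482 = 2580 W

2580 W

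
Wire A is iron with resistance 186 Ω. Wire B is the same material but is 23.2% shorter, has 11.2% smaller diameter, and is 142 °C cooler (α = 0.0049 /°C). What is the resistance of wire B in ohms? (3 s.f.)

R ∝ ρL/d² with ρ ∝ (1+αΔT), so R_B/R_A = (1 − 23.2/100) × (1 − 11.2/100)⁻² × (1 − 0.0049×142)
= 0.768 × 1.268 × 0.3042 = 0.2963
R_B = 0.2963 × 186 = 55.1 Ω

55.1 Ω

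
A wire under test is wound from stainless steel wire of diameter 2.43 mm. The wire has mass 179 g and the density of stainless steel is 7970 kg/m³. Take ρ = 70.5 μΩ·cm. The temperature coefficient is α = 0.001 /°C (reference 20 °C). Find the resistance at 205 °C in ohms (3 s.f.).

ρ = 70.5 μΩ·cm = 7.05×10^-7 Ω·m
A = π(d/2)² = π(1.2150e-03 m)² = 4.6377e-06 m²
L = m/(density·A) = 0.179/(7970×4.6377e-06) = 4.843 m
R = ρL/A = (7.05×10^-7)(4.843)/(4.6377e-06) = 0.7362 Ω
R(205 °C) = 0.7362 × (1 + 0.001×185) = 0.872 Ω

0.872 Ω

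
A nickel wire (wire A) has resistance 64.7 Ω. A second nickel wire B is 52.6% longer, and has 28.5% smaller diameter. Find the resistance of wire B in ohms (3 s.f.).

193 Ω

R ∝ L/d², so R_B/R_A = (1 + 52.6/100) × (1 − 28.5/100)⁻²
= 1.526 × 1.956 = 2.985
R_B = 2.985 × 64.7 = 193 Ω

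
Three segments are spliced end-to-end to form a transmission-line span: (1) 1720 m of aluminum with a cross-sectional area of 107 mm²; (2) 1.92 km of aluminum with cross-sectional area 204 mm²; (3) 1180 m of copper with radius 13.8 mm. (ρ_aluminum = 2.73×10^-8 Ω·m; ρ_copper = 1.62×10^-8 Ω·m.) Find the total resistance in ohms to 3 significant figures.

0.728 Ω

Seg 1: A = 107 mm² = 1.070e-04 m²
R_1 = (2.73×10^-8)(1720)/(1.070e-04) = 0.4388 Ω
Seg 2: A = 204 mm² = 2.040e-04 m²
R_2 = (2.73×10^-8)(1920)/(2.040e-04) = 0.2569 Ω
Seg 3: A = πr² = π(1.3800e-02 m)² = 5.983e-04 m²
R_3 = (1.62×10^-8)(1180)/(5.983e-04) = 0.03195 Ω
R_total = R_1 + R_2 + R_3 = 0.728 Ω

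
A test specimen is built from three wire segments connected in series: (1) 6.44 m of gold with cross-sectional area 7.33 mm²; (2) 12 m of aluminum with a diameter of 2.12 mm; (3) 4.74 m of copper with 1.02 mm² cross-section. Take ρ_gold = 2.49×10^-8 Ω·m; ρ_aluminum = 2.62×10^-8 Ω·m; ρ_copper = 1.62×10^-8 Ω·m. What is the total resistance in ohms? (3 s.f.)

0.186 Ω

Seg 1: A = 7.33 mm² = 7.330e-06 m²
R_1 = (2.49×10^-8)(6.44)/(7.330e-06) = 0.02188 Ω
Seg 2: A = π(d/2)² = π(1.0600e-03 m)² = 3.530e-06 m²
R_2 = (2.62×10^-8)(12)/(3.530e-06) = 0.08907 Ω
Seg 3: A = 1.02 mm² = 1.020e-06 m²
R_3 = (1.62×10^-8)(4.74)/(1.020e-06) = 0.07528 Ω
R_total = R_1 + R_2 + R_3 = 0.186 Ω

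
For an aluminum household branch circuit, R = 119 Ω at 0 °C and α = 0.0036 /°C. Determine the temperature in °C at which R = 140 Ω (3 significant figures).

R = R₀(1 + α(T − T₀)) ⇒ T = T₀ + (R/R₀ − 1)/α
T = 0 + (140/119 − 1)/0.0036 = 0 + (0.1765)/0.0036 = 49.0 °C

49.0 °C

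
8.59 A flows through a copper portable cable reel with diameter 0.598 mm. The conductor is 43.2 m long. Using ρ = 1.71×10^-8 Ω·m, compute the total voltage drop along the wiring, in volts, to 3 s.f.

A = π(d/2)² = π(2.9900e-04 m)² = 2.809e-07 m²
R = ρL/A = (1.71×10^-8)(43.2)/(2.809e-07) = 2.63 Ω
V = IR = 8.59 × 2.63 = 22.6 V

22.6 V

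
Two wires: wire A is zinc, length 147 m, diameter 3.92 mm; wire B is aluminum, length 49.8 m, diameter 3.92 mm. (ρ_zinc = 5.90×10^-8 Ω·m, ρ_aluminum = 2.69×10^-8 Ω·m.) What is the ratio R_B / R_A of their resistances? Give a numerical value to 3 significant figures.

R ∝ ρL/d², so R_B/R_A = (ρ_B/ρ_A) × (L_B/L_A)
= (2.69×10^-8/5.90×10^-8) × (49.8/147) = 0.154

0.154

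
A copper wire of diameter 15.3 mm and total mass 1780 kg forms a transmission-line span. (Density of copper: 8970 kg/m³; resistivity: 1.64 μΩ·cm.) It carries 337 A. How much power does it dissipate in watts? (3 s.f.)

10900 W

ρ = 1.64 μΩ·cm = 1.64×10^-8 Ω·m
A = π(d/2)² = π(7.6500e-03 m)² = 1.8385e-04 m²
L = m/(density·A) = 1780/(8970×1.8385e-04) = 1079 m
R = ρL/A = (1.64×10^-8)(1079)/(1.8385e-04) = 0.09628 Ω
P = I²R = (337)² × 0.09628 = 10900 W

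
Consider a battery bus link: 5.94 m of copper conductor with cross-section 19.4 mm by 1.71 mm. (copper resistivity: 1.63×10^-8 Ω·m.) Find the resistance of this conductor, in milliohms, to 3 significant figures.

2.92 mΩ

A = 19.4 × 1.71 mm² = 33.2 mm² = 3.317e-05 m²
R = ρL/A = (1.63×10^-8)(5.94 m)/(3.317e-05 m²) = 2.92 mΩ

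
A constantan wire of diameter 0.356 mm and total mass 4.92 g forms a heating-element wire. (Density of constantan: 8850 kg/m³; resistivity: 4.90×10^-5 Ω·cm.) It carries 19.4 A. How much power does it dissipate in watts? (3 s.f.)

10300 W

ρ = 4.90×10^-5 Ω·cm = 4.90×10^-7 Ω·m
A = π(d/2)² = π(1.7800e-04 m)² = 9.9538e-08 m²
L = m/(density·A) = 0.00492/(8850×9.9538e-08) = 5.585 m
R = ρL/A = (4.90×10^-7)(5.585)/(9.9538e-08) = 27.49 Ω
P = I²R = (19.4)² × 27.49 = 10300 W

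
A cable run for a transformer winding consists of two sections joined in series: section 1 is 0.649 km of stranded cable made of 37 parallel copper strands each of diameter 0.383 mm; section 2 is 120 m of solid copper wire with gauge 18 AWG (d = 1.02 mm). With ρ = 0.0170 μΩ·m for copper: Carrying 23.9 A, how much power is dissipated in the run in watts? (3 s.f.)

2900 W

ρ = 0.0170 μΩ·m = 1.70×10^-8 Ω·m
Section 1: A_strand = π(1.9150e-04)² = 1.152e-07 m²; R₁ = ρL/(N·A_s) = (1.70×10^-8)(649)/(37×1.152e-07) = 2.588 Ω
Section 2: A = π(1.02/2 mm)² = π(5.1000e-04 m)² = 8.171e-07 m²
R₂ = (1.70×10^-8)(120)/(8.171e-07) = 2.497 Ω
R = R₁ + R₂ = 5.085 Ω
P = I²R = (23.9)² × 5.085 = 2900 W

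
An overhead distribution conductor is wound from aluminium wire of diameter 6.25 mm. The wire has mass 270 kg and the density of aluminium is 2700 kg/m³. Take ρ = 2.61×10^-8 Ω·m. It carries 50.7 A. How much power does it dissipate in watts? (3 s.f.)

7130 W

A = π(d/2)² = π(3.1250e-03 m)² = 3.0680e-05 m²
L = m/(density·A) = 270/(2700×3.0680e-05) = 3259 m
R = ρL/A = (2.61×10^-8)(3259)/(3.0680e-05) = 2.773 Ω
P = I²R = (50.7)² × 2.773 = 7130 W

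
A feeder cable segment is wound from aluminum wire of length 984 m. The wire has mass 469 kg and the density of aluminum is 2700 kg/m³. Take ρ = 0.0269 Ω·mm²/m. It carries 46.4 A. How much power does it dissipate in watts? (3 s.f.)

323 W

ρ = 0.0269 Ω·mm²/m = 2.69×10^-8 Ω·m
A = m/(density·L) = 469/(2700×984) = 1.7653e-04 m²
R = ρL/A = (2.69×10^-8)(984)/(1.7653e-04) = 0.1499 Ω
P = I²R = (46.4)² × 0.1499 = 323 W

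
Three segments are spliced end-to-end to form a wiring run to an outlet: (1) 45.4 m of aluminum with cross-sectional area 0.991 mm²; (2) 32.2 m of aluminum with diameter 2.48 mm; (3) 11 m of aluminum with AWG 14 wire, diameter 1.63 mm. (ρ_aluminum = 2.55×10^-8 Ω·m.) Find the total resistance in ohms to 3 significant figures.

Seg 1: A = 0.991 mm² = 9.910e-07 m²
R_1 = (2.55×10^-8)(45.4)/(9.910e-07) = 1.168 Ω
Seg 2: A = π(d/2)² = π(1.2400e-03 m)² = 4.831e-06 m²
R_2 = (2.55×10^-8)(32.2)/(4.831e-06) = 0.17 Ω
Seg 3: A = π(1.63/2 mm)² = π(8.1500e-04 m)² = 2.087e-06 m²
R_3 = (2.55×10^-8)(11)/(2.087e-06) = 0.1344 Ω
R_total = R_1 + R_2 + R_3 = 1.47 Ω

1.47 Ω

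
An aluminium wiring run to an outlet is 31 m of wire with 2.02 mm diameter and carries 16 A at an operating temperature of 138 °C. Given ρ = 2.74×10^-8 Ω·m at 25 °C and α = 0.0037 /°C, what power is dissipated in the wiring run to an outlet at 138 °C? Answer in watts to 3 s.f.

96.2 W

A = π(d/2)² = π(1.0100e-03 m)² = 3.205e-06 m²
R₍25₎ = ρL/A = (2.74×10^-8)(31)/(3.205e-06) = 0.265 Ω
R₍138₎ = R₍25₎(1 + αΔT) = 0.265 × (1 + 0.0037×113) = 0.3759 Ω
P = I²R = (16)² × 0.3759 = 96.2 W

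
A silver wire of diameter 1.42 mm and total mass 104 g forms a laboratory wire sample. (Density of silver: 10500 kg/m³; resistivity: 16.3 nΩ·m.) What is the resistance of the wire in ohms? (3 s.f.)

0.0644 Ω

ρ = 16.3 nΩ·m = 1.63×10^-8 Ω·m
A = π(d/2)² = π(7.1000e-04 m)² = 1.5837e-06 m²
L = m/(density·A) = 0.104/(10500×1.5837e-06) = 6.254 m
R = ρL/A = (1.63×10^-8)(6.254)/(1.5837e-06) = 0.0644 Ω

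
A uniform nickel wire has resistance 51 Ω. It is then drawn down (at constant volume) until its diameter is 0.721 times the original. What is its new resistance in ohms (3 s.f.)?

189 Ω

Volume constant ⇒ L' = L/r² with r = 0.721. R' = ρL'/A' = ρ(L/r²)/(πr²d₀²/4) = R/r⁴.
R' = 3.7 × 51 = 189 Ω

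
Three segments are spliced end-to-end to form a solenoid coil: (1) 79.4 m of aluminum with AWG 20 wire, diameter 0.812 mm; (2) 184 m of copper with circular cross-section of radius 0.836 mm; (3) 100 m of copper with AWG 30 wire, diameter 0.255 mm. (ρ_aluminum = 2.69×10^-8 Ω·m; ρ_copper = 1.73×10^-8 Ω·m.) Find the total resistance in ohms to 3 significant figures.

39.4 Ω

Seg 1: A = π(0.812/2 mm)² = π(4.0600e-04 m)² = 5.178e-07 m²
R_1 = (2.69×10^-8)(79.4)/(5.178e-07) = 4.124 Ω
Seg 2: A = πr² = π(8.3600e-04 m)² = 2.196e-06 m²
R_2 = (1.73×10^-8)(184)/(2.196e-06) = 1.45 Ω
Seg 3: A = π(0.255/2 mm)² = π(1.2750e-04 m)² = 5.107e-08 m²
R_3 = (1.73×10^-8)(100)/(5.107e-08) = 33.87 Ω
R_total = R_1 + R_2 + R_3 = 39.4 Ω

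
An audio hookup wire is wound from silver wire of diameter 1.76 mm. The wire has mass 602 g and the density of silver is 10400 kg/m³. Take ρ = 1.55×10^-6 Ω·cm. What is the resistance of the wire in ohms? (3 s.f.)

ρ = 1.55×10^-6 Ω·cm = 1.55×10^-8 Ω·m
A = π(d/2)² = π(8.8000e-04 m)² = 2.4328e-06 m²
L = m/(density·A) = 0.602/(10400×2.4328e-06) = 23.79 m
R = ρL/A = (1.55×10^-8)(23.79)/(2.4328e-06) = 0.152 Ω

0.152 Ω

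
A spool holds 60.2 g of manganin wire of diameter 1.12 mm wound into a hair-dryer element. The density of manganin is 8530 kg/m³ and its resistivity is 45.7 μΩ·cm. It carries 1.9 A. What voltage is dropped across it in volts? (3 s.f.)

ρ = 45.7 μΩ·cm = 4.57×10^-7 Ω·m
A = π(d/2)² = π(5.6000e-04 m)² = 9.8520e-07 m²
L = m/(density·A) = 0.0602/(8530×9.8520e-07) = 7.163 m
R = ρL/A = (4.57×10^-7)(7.163)/(9.8520e-07) = 3.323 Ω
V = IR = 1.9 × 3.323 = 6.31 V

6.31 V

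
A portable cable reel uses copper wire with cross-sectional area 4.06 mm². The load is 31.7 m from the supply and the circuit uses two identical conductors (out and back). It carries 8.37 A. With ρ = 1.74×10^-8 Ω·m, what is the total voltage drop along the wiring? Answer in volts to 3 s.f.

A = 4.06 mm² = 4.060e-06 m²
Total conductor length (both ways) L = 2 × 31.7 = 63.4 m
R = ρL/A = (1.74×10^-8)(63.4)/(4.060e-06) = 0.2717 Ω
V = IR = 8.37 × 0.2717 = 2.27 V

2.27 V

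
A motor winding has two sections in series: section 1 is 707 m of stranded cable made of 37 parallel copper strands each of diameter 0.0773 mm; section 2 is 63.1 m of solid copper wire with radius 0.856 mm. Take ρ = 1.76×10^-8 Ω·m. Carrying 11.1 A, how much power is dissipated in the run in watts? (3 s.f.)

8890 W

Section 1: A_strand = π(3.8650e-05)² = 4.693e-09 m²; R₁ = ρL/(N·A_s) = (1.76×10^-8)(707)/(37×4.693e-09) = 71.66 Ω
Section 2: A = πr² = π(8.5600e-04 m)² = 2.302e-06 m²
R₂ = (1.76×10^-8)(63.1)/(2.302e-06) = 0.4824 Ω
R = R₁ + R₂ = 72.14 Ω
P = I²R = (11.1)² × 72.14 = 8890 W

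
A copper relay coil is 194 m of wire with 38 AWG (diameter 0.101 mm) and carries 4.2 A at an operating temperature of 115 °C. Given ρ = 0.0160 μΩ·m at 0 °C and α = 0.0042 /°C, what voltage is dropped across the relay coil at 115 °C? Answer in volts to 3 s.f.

ρ = 0.0160 μΩ·m = 1.60×10^-8 Ω·m
A = π(0.101/2 mm)² = π(5.0500e-05 m)² = 8.012e-09 m²
R₍0₎ = ρL/A = (1.60×10^-8)(194)/(8.012e-09) = 387.4 Ω
R₍115₎ = R₍0₎(1 + αΔT) = 387.4 × (1 + 0.0042×115) = 574.6 Ω
V = IR = 4.2 × 574.6 = 2410 V

2410 V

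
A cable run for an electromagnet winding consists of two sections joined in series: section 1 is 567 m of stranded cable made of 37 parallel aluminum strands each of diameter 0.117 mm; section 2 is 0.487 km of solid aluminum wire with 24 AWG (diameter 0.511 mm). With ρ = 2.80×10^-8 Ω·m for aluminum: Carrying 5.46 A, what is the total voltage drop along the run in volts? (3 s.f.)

581 V

Section 1: A_strand = π(5.8500e-05)² = 1.075e-08 m²; R₁ = ρL/(N·A_s) = (2.80×10^-8)(567)/(37×1.075e-08) = 39.91 Ω
Section 2: A = π(0.511/2 mm)² = π(2.5550e-04 m)² = 2.051e-07 m²
R₂ = (2.80×10^-8)(487)/(2.051e-07) = 66.49 Ω
R = R₁ + R₂ = 106.4 Ω
V = IR = 5.46 × 106.4 = 581 V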